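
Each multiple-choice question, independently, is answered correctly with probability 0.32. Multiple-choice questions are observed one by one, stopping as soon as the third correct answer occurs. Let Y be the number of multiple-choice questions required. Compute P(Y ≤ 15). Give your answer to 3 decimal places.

Finishing within 15 multiple-choice questions ⇔ at least 3 successes in the first 15. With X ~ Binomial(15, 0.32), P(Y ≤ 15) = 1 − P(X ≤ 2).
  k=0: C(15,0)·0.32^0·0.68^15 = 0.00307
  k=1: C(15,1)·0.32^1·0.68^14 = 0.02170
  k=2: C(15,2)·0.32^2·0.68^13 = 0.07147
1 − 0.09624 = 0.90376

0.904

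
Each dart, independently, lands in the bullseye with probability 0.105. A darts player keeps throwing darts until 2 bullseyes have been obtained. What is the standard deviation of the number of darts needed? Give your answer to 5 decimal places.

Y = total darts until the second success; negative binomial with r=2, p=0.105.
SD(Y) = √[r(1−p)/p²] = √(162.3582766) = 12.7419887

12.74199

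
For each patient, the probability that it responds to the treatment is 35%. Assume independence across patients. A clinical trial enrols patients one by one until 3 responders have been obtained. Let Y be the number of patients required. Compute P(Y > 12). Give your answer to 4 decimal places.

0.1513

Needing more than 12 patients ⇔ fewer than 3 successes in the first 12. With X ~ Binomial(12, 0.35), P(Y > 12) = P(X ≤ 2).
  k=0: C(12,0)·0.35^0·0.65^12 = 0.005688
  k=1: C(12,1)·0.35^1·0.65^11 = 0.036753
  k=2: C(12,2)·0.35^2·0.65^10 = 0.108846
P(X ≤ 2) = 0.151288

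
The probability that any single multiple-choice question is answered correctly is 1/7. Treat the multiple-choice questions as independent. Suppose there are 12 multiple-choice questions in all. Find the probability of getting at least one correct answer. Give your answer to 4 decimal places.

P(at least one) = 1 − P(none) = 1 − (1 − 0.142857)^12
= 1 − 0.157267 = 0.842733

0.8427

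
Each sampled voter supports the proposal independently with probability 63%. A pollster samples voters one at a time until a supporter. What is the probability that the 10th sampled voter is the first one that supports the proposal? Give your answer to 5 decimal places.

0.00008

Geometric (trials to first success), p = 0.63.
P(Y = 10) = (1−p)^9 · p = 0.00012996 · 0.63 = 0.0000819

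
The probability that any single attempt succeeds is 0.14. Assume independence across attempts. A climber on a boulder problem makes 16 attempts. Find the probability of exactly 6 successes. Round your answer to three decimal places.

X ~ Binomial(n=16, p=0.14).
P(X=6) = C(16,6) · p^6 · (1−p)^10
= 8008 · 7.5295e-06 · 0.2213 = 0.01334

0.013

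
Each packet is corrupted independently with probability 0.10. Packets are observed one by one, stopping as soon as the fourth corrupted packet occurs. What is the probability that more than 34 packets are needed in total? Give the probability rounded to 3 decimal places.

0.554

Needing more than 34 packets ⇔ fewer than 4 successes in the first 34. With X ~ Binomial(34, 0.10), P(Y > 34) = P(X ≤ 3).
  k=0: C(34,0)·0.10^0·0.90^34 = 0.02781
  k=1: C(34,1)·0.10^1·0.90^33 = 0.10507
  k=2: C(34,2)·0.10^2·0.90^32 = 0.19263
  k=3: C(34,3)·0.10^3·0.90^31 = 0.22830
P(X ≤ 3) = 0.55382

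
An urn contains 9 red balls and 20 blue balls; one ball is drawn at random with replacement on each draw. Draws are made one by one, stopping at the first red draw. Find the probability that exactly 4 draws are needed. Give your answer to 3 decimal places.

0.102

Geometric (trials to first success), p = 0.310345.
P(Y = 4) = (1−p)^3 · p = 0.32802 · 0.310345 = 0.10180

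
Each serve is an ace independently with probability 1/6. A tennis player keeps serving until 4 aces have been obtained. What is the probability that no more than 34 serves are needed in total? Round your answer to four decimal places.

0.8413

Finishing within 34 serves ⇔ at least 4 successes in the first 34. With X ~ Binomial(34, 0.166667), P(Y ≤ 34) = 1 − P(X ≤ 3).
  k=0: C(34,0)·0.166667^0·0.833333^34 = 0.002032
  k=1: C(34,1)·0.166667^1·0.833333^33 = 0.013815
  k=2: C(34,2)·0.166667^2·0.833333^32 = 0.045589
  k=3: C(34,3)·0.166667^3·0.833333^31 = 0.097257
1 − 0.158692 = 0.841308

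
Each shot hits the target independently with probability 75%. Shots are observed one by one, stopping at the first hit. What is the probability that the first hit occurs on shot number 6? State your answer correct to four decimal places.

0.0007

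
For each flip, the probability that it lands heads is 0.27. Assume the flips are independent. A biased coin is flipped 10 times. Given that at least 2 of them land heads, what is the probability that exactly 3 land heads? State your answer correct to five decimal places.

0.32696

X ~ Binomial(10, 0.27). Want P(X=3 | X≥2) = P(X=3) / P(X≥2).
P(X=3) = C(10,3)·0.27^3·0.73^7 = 0.2609351
P(X≥2) = 1 − 0.0429763 − 0.1589533 = 0.7980705
Ratio = 0.2609351 / 0.7980705 = 0.3269575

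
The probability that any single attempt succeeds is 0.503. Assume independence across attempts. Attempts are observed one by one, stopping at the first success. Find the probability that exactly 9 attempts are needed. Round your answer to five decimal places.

Geometric (trials to first success), p = 0.503.
P(Y = 9) = (1−p)^8 · p = 0.0037226 · 0.503 = 0.0018725

0.00187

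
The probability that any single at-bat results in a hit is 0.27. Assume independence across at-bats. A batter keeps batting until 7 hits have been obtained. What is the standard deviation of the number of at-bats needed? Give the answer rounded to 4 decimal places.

8.3723

Y = total at-bats until the seventh success; negative binomial with r=7, p=0.27.
SD(Y) = √[r(1−p)/p²] = √(70.096022) = 8.372337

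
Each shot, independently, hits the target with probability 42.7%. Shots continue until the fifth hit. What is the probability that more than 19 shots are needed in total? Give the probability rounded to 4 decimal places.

0.0434

Needing more than 19 shots ⇔ fewer than 5 successes in the first 19. With X ~ Binomial(19, 0.427), P(Y > 19) = P(X ≤ 4).
  k=0: C(19,0)·0.427^0·0.573^19 = 0.000025
  k=1: C(19,1)·0.427^1·0.573^18 = 0.000360
  k=2: C(19,2)·0.427^2·0.573^17 = 0.002413
  k=3: C(19,3)·0.427^3·0.573^16 = 0.010188
  k=4: C(19,4)·0.427^4·0.573^15 = 0.030368
P(X ≤ 4) = 0.043353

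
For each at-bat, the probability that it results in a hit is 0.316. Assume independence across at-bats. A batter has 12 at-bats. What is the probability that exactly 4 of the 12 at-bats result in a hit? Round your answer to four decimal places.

X ~ Binomial(n=12, p=0.316).
P(X=4) = C(12,4) · p^4 · (1−p)^8
= 495 · 0.0099712 · 0.047912 = 0.236484

0.2365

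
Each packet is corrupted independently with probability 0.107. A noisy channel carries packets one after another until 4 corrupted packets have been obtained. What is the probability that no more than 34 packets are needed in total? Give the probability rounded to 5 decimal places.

Finishing within 34 packets ⇔ at least 4 successes in the first 34. With X ~ Binomial(34, 0.107), P(Y ≤ 34) = 1 − P(X ≤ 3).
  k=0: C(34,0)·0.107^0·0.893^34 = 0.0213280
  k=1: C(34,1)·0.107^1·0.893^33 = 0.0868882
  k=2: C(34,2)·0.107^2·0.893^32 = 0.1717818
  k=3: C(34,3)·0.107^3·0.893^31 = 0.2195524
1 − 0.4995503 = 0.5004497

0.50045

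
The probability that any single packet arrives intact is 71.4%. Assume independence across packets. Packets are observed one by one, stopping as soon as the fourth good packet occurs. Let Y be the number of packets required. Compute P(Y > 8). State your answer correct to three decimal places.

Needing more than 8 packets ⇔ fewer than 4 successes in the first 8. With X ~ Binomial(8, 0.714), P(Y > 8) = P(X ≤ 3).
  k=0: C(8,0)·0.714^0·0.286^8 = 0.00004
  k=1: C(8,1)·0.714^1·0.286^7 = 0.00089
  k=2: C(8,2)·0.714^2·0.286^6 = 0.00781
  k=3: C(8,3)·0.714^3·0.286^5 = 0.03900
P(X ≤ 3) = 0.04775

0.048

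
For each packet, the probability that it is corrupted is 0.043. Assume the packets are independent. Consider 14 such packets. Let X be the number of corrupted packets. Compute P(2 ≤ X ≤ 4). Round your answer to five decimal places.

0.11934

X ~ Binomial(14, 0.043); P(2 ≤ X ≤ 4) = Σ C(14,k) p^k (1−p)^(14−k) over k:
  k=2: C(14,2)·0.043^2·0.957^12 = 0.0992937
  k=3: C(14,3)·0.043^3·0.957^11 = 0.0178459
  k=4: C(14,4)·0.043^4·0.957^10 = 0.0022051
Total = 0.1193446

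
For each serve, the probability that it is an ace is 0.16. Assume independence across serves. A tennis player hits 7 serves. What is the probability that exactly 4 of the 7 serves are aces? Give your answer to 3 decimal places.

0.014

X ~ Binomial(n=7, p=0.16).
P(X=4) = C(7,4) · p^4 · (1−p)^3
= 35 · 0.00065536 · 0.5927 = 0.01360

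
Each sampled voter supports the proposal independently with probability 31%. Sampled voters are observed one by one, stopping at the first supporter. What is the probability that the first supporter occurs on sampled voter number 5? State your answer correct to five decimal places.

Geometric (trials to first success), p = 0.31.
P(Y = 5) = (1−p)^4 · p = 0.22667 · 0.31 = 0.0702681

0.07027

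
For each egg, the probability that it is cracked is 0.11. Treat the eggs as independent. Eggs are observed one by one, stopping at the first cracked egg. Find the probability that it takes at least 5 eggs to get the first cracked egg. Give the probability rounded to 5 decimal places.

0.62742

Y = number of eggs to the first success; geometric, p = 0.11.
P(Y > 4) = P(first 4 all fail) = (1−p)^4 = 0.6274224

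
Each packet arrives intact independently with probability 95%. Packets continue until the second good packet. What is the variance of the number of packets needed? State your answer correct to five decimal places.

0.11080

Y = total packets until the second success; negative binomial with r=2, p=0.95.
Var(Y) = r(1−p)/p² = 2·0.05 / 0.95² = 0.1108033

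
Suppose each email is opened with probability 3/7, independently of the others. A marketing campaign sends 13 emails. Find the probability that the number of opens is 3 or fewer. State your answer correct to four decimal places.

X ~ Binomial(13, 0.428571); P(X ≤ 3) = Σ C(13,k) p^k (1−p)^(13−k) over k:
  k=0: C(13,0)·0.428571^0·0.571429^13 = 0.000693
  k=1: C(13,1)·0.428571^1·0.571429^12 = 0.006753
  k=2: C(13,2)·0.428571^2·0.571429^11 = 0.030389
  k=3: C(13,3)·0.428571^3·0.571429^10 = 0.083571
Total = 0.121406

0.1214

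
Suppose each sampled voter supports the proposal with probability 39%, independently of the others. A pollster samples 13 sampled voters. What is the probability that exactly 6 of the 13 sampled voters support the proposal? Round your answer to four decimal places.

X ~ Binomial(n=13, p=0.39).
P(X=6) = C(13,6) · p^6 · (1−p)^7
= 1716 · 0.0035187 · 0.031427 = 0.189764

0.1898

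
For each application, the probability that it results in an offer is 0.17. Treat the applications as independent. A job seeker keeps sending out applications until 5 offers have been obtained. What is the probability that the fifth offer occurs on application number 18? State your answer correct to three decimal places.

Y = trial on which the fifth success occurs; negative binomial, r=5, p=0.17.
P(Y=18) = C(17,4) · p^5 · (1−p)^13
= 2380 · 0.00014199 · 0.088719 = 0.02998

0.030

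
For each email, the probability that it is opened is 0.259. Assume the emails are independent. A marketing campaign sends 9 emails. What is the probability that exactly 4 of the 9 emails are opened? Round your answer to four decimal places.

X ~ Binomial(n=9, p=0.259).
P(X=4) = C(9,4) · p^4 · (1−p)^5
= 126 · 0.0044999 · 0.2234 = 0.126666

0.1267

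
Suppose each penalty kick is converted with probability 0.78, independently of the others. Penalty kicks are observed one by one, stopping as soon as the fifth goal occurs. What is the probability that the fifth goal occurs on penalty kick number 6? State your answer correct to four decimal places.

0.3176

Y = trial on which the fifth success occurs; negative binomial, r=5, p=0.78.
P(Y=6) = C(5,4) · p^5 · (1−p)^1
= 5 · 0.28872 · 0.22 = 0.317589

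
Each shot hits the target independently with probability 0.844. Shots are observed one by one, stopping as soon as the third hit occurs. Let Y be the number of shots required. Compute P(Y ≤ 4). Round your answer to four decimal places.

0.8826

Finishing within 4 shots ⇔ at least 3 successes in the first 4. With X ~ Binomial(4, 0.844), P(Y ≤ 4) = 1 − P(X ≤ 2).
  k=0: C(4,0)·0.844^0·0.156^4 = 0.000592
  k=1: C(4,1)·0.844^1·0.156^3 = 0.012817
  k=2: C(4,2)·0.844^2·0.156^2 = 0.104012
1 − 0.117421 = 0.882579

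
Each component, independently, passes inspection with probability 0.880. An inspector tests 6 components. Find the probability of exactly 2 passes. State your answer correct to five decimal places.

0.00241

X ~ Binomial(n=6, p=0.88).
P(X=2) = C(6,2) · p^2 · (1−p)^4
= 15 · 0.7744 · 0.00020736 = 0.0024087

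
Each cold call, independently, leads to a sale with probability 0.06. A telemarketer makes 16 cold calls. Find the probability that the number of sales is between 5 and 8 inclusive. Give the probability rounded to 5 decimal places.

0.00194

X ~ Binomial(16, 0.06); P(5 ≤ X ≤ 8) = Σ C(16,k) p^k (1−p)^(16−k) over k:
  k=5: C(16,5)·0.06^5·0.94^11 = 0.0017197
  k=6: C(16,6)·0.06^6·0.94^10 = 0.0002012
  k=7: C(16,7)·0.06^7·0.94^9 = 0.0000183
  k=8: C(16,8)·0.06^8·0.94^8 = 0.0000013
Total = 0.0019406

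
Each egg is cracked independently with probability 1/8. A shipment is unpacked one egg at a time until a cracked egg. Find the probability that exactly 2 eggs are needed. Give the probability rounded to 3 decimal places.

Geometric (trials to first success), p = 0.125.
P(Y = 2) = (1−p)^1 · p = 0.875 · 0.125 = 0.10938

0.109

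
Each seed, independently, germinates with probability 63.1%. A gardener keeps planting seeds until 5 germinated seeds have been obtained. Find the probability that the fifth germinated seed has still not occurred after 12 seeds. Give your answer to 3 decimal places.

0.035

Needing more than 12 seeds ⇔ fewer than 5 successes in the first 12. With X ~ Binomial(12, 0.631), P(Y > 12) = P(X ≤ 4).
  k=0: C(12,0)·0.631^0·0.369^12 = 0.00001
  k=1: C(12,1)·0.631^1·0.369^11 = 0.00013
  k=2: C(12,2)·0.631^2·0.369^10 = 0.00123
  k=3: C(12,3)·0.631^3·0.369^9 = 0.00701
  k=4: C(12,4)·0.631^4·0.369^8 = 0.02697
P(X ≤ 4) = 0.03535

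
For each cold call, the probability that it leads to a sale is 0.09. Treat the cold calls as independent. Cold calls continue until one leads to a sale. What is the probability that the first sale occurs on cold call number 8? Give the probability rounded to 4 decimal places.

Geometric (trials to first success), p = 0.09.
P(Y = 8) = (1−p)^7 · p = 0.51676 · 0.09 = 0.046508

0.0465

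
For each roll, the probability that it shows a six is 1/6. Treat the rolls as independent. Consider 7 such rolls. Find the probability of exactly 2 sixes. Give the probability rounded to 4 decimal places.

X ~ Binomial(n=7, p=0.166667).
P(X=2) = C(7,2) · p^2 · (1−p)^5
= 21 · 0.027778 · 0.40188 = 0.234429

0.2344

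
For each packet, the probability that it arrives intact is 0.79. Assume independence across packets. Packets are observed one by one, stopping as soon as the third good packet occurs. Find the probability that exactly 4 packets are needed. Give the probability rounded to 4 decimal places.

Y = trial on which the third success occurs; negative binomial, r=3, p=0.79.
P(Y=4) = C(3,2) · p^3 · (1−p)^1
= 3 · 0.49304 · 0.21 = 0.310615

0.3106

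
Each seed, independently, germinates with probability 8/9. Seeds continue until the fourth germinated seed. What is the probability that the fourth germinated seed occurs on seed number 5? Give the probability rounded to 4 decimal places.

0.2775

Y = trial on which the fourth success occurs; negative binomial, r=4, p=0.888889.
P(Y=5) = C(4,3) · p^4 · (1−p)^1
= 4 · 0.6243 · 0.11111 = 0.277464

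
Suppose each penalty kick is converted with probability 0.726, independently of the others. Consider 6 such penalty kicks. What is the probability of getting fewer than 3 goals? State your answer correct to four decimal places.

X ~ Binomial(6, 0.726); P(X ≤ 2) = Σ C(6,k) p^k (1−p)^(6−k) over k:
  k=0: C(6,0)·0.726^0·0.274^6 = 0.000423
  k=1: C(6,1)·0.726^1·0.274^5 = 0.006727
  k=2: C(6,2)·0.726^2·0.274^4 = 0.044562
Total = 0.051713

0.0517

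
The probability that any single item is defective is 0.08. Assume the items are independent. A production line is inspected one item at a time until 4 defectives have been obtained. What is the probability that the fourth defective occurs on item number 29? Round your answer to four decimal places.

0.0167

Y = trial on which the fourth success occurs; negative binomial, r=4, p=0.08.
P(Y=29) = C(28,3) · p^4 · (1−p)^25
= 3276 · 4.096e-05 · 0.12436 = 0.016688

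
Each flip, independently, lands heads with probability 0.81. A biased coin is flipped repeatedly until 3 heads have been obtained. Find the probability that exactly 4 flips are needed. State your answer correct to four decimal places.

0.3029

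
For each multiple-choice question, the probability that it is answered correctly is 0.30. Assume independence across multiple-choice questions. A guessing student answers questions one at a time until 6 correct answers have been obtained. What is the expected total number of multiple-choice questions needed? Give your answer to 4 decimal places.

20.0000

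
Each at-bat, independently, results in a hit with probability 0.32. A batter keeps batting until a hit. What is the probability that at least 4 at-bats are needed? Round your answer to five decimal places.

0.31443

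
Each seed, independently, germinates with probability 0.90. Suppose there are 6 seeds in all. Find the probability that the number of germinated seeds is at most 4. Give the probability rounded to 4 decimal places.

X ~ Binomial(6, 0.90); P(X ≤ 4) = Σ C(6,k) p^k (1−p)^(6−k) over k:
  k=0: C(6,0)·0.90^0·0.10^6 = 0.000001
  k=1: C(6,1)·0.90^1·0.10^5 = 0.000054
  k=2: C(6,2)·0.90^2·0.10^4 = 0.001215
  k=3: C(6,3)·0.90^3·0.10^3 = 0.014580
  k=4: C(6,4)·0.90^4·0.10^2 = 0.098415
Total = 0.114265

0.1143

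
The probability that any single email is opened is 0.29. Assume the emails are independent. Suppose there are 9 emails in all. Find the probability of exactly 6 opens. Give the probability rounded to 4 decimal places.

0.0179

X ~ Binomial(n=9, p=0.29).
P(X=6) = C(9,6) · p^6 · (1−p)^3
= 84 · 0.00059482 · 0.35791 = 0.017883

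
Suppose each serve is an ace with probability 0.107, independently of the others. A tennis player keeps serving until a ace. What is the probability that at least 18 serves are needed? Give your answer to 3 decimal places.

0.146

Y = number of serves to the first success; geometric, p = 0.107.
P(Y > 17) = P(first 17 all fail) = (1−p)^17 = 0.14604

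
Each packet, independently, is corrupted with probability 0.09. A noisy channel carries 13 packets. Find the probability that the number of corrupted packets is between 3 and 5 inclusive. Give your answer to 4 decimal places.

0.1048

X ~ Binomial(13, 0.09); P(3 ≤ X ≤ 5) = Σ C(13,k) p^k (1−p)^(13−k) over k:
  k=3: C(13,3)·0.09^3·0.91^10 = 0.081191
  k=4: C(13,4)·0.09^4·0.91^9 = 0.020075
  k=5: C(13,5)·0.09^5·0.91^8 = 0.003574
Total = 0.104839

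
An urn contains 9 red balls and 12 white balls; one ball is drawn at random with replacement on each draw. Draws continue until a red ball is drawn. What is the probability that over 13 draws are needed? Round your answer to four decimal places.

0.0007

Y = number of draws to the first success; geometric, p = 0.428571.
P(Y > 13) = P(first 13 all fail) = (1−p)^13 = 0.000693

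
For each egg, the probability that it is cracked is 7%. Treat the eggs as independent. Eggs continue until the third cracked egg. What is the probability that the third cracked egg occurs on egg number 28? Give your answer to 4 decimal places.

Y = trial on which the third success occurs; negative binomial, r=3, p=0.07.
P(Y=28) = C(27,2) · p^3 · (1−p)^25
= 351 · 0.000343 · 0.16296 = 0.019619

0.0196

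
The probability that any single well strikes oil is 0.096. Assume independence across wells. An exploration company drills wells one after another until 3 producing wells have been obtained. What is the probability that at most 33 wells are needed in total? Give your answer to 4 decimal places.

Finishing within 33 wells ⇔ at least 3 successes in the first 33. With X ~ Binomial(33, 0.096), P(Y ≤ 33) = 1 − P(X ≤ 2).
  k=0: C(33,0)·0.096^0·0.904^33 = 0.035773
  k=1: C(33,1)·0.096^1·0.904^32 = 0.125365
  k=2: C(33,2)·0.096^2·0.904^31 = 0.213009
1 − 0.374147 = 0.625853

0.6259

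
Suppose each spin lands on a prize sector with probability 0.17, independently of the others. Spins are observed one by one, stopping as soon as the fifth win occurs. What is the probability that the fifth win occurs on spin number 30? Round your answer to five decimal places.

0.03198

Y = trial on which the fifth success occurs; negative binomial, r=5, p=0.17.
P(Y=30) = C(29,4) · p^5 · (1−p)^25
= 23751 · 0.00014199 · 0.0094831 = 0.0319800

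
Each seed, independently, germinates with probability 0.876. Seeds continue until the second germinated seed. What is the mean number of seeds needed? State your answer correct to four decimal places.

2.2831

Y = total seeds until the second success; negative binomial with r=2, p=0.876.
E[Y] = r / p = 2 / 0.876 = 2.283105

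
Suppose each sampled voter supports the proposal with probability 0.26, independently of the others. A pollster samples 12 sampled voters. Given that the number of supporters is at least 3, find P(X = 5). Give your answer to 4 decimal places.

0.1788

X ~ Binomial(12, 0.26). Want P(X=5 | X≥3) = P(X=5) / P(X≥3).
P(X=5) = C(12,5)·0.26^5·0.74^7 = 0.114344
P(X≥3) = 1 − 0.026964 − 0.113685 − 0.219689 = 0.639662
Ratio = 0.114344 / 0.639662 = 0.178757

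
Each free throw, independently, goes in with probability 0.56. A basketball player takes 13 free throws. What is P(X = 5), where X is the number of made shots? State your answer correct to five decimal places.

X ~ Binomial(n=13, p=0.56).
P(X=5) = C(13,5) · p^5 · (1−p)^8
= 1287 · 0.055073 · 0.0014048 = 0.0995727

0.09957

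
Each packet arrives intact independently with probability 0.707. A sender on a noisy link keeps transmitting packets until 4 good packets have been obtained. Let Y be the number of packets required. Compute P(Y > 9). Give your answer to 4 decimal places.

0.0225

Needing more than 9 packets ⇔ fewer than 4 successes in the first 9. With X ~ Binomial(9, 0.707), P(Y > 9) = P(X ≤ 3).
  k=0: C(9,0)·0.707^0·0.293^9 = 0.000016
  k=1: C(9,1)·0.707^1·0.293^8 = 0.000346
  k=2: C(9,2)·0.707^2·0.293^7 = 0.003336
  k=3: C(9,3)·0.707^3·0.293^6 = 0.018782
P(X ≤ 3) = 0.022480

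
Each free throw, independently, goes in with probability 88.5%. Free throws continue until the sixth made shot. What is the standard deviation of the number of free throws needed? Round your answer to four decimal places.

Y = total free throws until the sixth success; negative binomial with r=6, p=0.885.
SD(Y) = √[r(1−p)/p²] = √(0.880973) = 0.938602

0.9386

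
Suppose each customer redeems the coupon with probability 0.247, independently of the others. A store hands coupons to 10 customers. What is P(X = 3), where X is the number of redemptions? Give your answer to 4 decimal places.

0.2482

X ~ Binomial(n=10, p=0.247).
P(X=3) = C(10,3) · p^3 · (1−p)^7
= 120 · 0.015069 · 0.13727 = 0.248220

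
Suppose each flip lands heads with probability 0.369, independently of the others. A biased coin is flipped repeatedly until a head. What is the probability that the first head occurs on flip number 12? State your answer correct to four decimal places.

0.0023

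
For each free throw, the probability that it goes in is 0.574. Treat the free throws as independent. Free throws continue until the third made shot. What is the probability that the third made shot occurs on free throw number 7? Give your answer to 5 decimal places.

0.09343

Y = trial on which the third success occurs; negative binomial, r=3, p=0.574.
P(Y=7) = C(6,2) · p^3 · (1−p)^4
= 15 · 0.18912 · 0.032934 = 0.0934255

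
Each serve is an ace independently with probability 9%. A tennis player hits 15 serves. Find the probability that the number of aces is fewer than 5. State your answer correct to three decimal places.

X ~ Binomial(15, 0.09); P(X ≤ 4) = Σ C(15,k) p^k (1−p)^(15−k) over k:
  k=0: C(15,0)·0.09^0·0.91^15 = 0.24301
  k=1: C(15,1)·0.09^1·0.91^14 = 0.36051
  k=2: C(15,2)·0.09^2·0.91^13 = 0.24958
  k=3: C(15,3)·0.09^3·0.91^12 = 0.10696
  k=4: C(15,4)·0.09^4·0.91^11 = 0.03174
Total = 0.99180

0.992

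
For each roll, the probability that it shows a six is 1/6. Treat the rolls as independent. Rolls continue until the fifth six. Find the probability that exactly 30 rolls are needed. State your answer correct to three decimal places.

Y = trial on which the fifth success occurs; negative binomial, r=5, p=0.166667.
P(Y=30) = C(29,4) · p^5 · (1−p)^25
= 23751 · 0.0001286 · 0.010483 = 0.03202

0.032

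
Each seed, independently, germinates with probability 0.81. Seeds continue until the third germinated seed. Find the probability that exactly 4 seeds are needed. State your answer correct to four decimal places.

Y = trial on which the third success occurs; negative binomial, r=3, p=0.81.
P(Y=4) = C(3,2) · p^3 · (1−p)^1
= 3 · 0.53144 · 0.19 = 0.302921

0.3029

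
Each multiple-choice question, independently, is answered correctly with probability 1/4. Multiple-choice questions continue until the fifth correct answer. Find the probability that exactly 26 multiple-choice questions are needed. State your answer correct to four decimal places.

Y = trial on which the fifth success occurs; negative binomial, r=5, p=0.25.
P(Y=26) = C(25,4) · p^5 · (1−p)^21
= 12650 · 0.00097656 · 0.0023784 = 0.029382

0.0294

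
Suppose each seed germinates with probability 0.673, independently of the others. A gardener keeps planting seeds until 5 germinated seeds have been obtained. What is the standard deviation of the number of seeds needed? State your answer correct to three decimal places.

Y = total seeds until the fifth success; negative binomial with r=5, p=0.673.
SD(Y) = √[r(1−p)/p²] = √(3.60984) = 1.89996

1.900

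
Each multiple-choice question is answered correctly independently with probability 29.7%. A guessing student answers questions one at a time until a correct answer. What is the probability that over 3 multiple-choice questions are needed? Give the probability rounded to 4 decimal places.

0.3474

Y = number of multiple-choice questions to the first success; geometric, p = 0.297.
P(Y > 3) = P(first 3 all fail) = (1−p)^3 = 0.347429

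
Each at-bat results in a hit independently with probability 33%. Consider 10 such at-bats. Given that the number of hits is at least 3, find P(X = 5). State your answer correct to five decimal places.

0.19214

X ~ Binomial(10, 0.33). Want P(X=5 | X≥3) = P(X=5) / P(X≥3).
P(X=5) = C(10,5)·0.33^5·0.67^5 = 0.1331509
P(X≥3) = 1 − 0.0182284 − 0.0897816 − 0.1989935 = 0.6929966
Ratio = 0.1331509 / 0.6929966 = 0.1921380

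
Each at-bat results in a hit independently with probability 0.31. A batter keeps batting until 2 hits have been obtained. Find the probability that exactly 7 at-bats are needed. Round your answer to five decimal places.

Y = trial on which the second success occurs; negative binomial, r=2, p=0.31.
P(Y=7) = C(6,1) · p^2 · (1−p)^5
= 6 · 0.0961 · 0.1564 = 0.0901820

0.09018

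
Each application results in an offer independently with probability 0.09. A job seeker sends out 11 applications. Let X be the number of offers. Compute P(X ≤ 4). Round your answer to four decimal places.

X ~ Binomial(11, 0.09); P(X ≤ 4) = Σ C(11,k) p^k (1−p)^(11−k) over k:
  k=0: C(11,0)·0.09^0·0.91^11 = 0.354369
  k=1: C(11,1)·0.09^1·0.91^10 = 0.385522
  k=2: C(11,2)·0.09^2·0.91^9 = 0.190643
  k=3: C(11,3)·0.09^3·0.91^8 = 0.056564
  k=4: C(11,4)·0.09^4·0.91^7 = 0.011189
Total = 0.998286

0.9983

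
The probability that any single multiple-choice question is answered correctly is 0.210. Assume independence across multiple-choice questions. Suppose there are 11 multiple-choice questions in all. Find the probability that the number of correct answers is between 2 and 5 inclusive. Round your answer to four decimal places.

0.6916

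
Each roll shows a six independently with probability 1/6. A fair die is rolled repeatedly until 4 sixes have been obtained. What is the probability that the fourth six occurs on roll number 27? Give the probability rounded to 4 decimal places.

Y = trial on which the fourth success occurs; negative binomial, r=4, p=0.166667.
P(Y=27) = C(26,3) · p^4 · (1−p)^23
= 2600 · 0.0007716 · 0.015095 = 0.030283

0.0303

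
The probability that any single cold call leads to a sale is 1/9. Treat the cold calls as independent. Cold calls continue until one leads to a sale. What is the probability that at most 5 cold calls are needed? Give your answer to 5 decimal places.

Y = number of cold calls to the first success; geometric, p = 0.111111.
P(Y ≤ 5) = 1 − (1−p)^5 = 1 − 0.5549290 = 0.4450710

0.44507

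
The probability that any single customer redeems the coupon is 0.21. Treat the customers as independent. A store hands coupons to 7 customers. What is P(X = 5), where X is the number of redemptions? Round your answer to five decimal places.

0.00535

X ~ Binomial(n=7, p=0.21).
P(X=5) = C(7,5) · p^5 · (1−p)^2
= 21 · 0.00040841 · 0.6241 = 0.0053527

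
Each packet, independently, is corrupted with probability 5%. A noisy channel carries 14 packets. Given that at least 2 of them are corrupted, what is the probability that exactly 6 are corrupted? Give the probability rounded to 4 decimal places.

X ~ Binomial(14, 0.05). Want P(X=6 | X≥2) = P(X=6) / P(X≥2).
P(X=6) = C(14,6)·0.05^6·0.95^8 = 0.000031
P(X≥2) = 1 − 0.487675 − 0.359339 = 0.152986
Ratio = 0.000031 / 0.152986 = 0.000203

0.0002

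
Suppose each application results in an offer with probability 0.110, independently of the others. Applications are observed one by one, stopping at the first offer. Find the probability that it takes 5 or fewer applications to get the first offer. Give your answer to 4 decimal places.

0.4416

Y = number of applications to the first success; geometric, p = 0.11.
P(Y ≤ 5) = 1 − (1−p)^5 = 1 − 0.558406 = 0.441594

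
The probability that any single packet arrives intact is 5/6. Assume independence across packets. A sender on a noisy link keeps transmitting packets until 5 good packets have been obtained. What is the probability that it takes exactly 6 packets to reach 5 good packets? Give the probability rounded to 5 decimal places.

0.33490

Y = trial on which the fifth success occurs; negative binomial, r=5, p=0.833333.
P(Y=6) = C(5,4) · p^5 · (1−p)^1
= 5 · 0.40188 · 0.16667 = 0.3348980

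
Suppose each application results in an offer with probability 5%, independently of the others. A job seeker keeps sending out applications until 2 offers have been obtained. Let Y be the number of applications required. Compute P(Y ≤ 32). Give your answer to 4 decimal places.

Finishing within 32 applications ⇔ at least 2 successes in the first 32. With X ~ Binomial(32, 0.05), P(Y ≤ 32) = 1 − P(X ≤ 1).
  k=0: C(32,0)·0.05^0·0.95^32 = 0.193711
  k=1: C(32,1)·0.05^1·0.95^31 = 0.326251
1 − 0.519962 = 0.480038

0.4800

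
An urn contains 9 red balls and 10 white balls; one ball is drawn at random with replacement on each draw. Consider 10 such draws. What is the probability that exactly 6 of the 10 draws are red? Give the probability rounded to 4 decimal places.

0.1820

X ~ Binomial(n=10, p=0.473684).
P(X=6) = C(10,6) · p^6 · (1−p)^4
= 210 · 0.011296 · 0.076734 = 0.182028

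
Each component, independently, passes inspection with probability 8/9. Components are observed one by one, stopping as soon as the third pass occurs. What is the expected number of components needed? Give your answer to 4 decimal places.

3.3750

Y = total components until the third success; negative binomial with r=3, p=0.888889.
E[Y] = r / p = 3 / 0.888889 = 3.375000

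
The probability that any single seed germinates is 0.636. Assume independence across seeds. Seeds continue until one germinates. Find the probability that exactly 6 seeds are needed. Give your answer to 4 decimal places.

0.0041

Geometric (trials to first success), p = 0.636.
P(Y = 6) = (1−p)^5 · p = 0.0063901 · 0.636 = 0.004064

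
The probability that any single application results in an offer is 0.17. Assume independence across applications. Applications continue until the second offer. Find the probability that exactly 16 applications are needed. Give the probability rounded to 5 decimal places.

Y = trial on which the second success occurs; negative binomial, r=2, p=0.17.
P(Y=16) = C(15,1) · p^2 · (1−p)^14
= 15 · 0.0289 · 0.073637 = 0.0319214

0.03192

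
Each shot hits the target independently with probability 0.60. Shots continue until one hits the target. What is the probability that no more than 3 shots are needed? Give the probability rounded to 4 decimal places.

0.9360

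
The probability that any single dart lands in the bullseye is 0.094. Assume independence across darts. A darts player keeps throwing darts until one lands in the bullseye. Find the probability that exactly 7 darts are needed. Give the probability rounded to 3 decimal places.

0.052

Geometric (trials to first success), p = 0.094.
P(Y = 7) = (1−p)^6 · p = 0.55306 · 0.094 = 0.05199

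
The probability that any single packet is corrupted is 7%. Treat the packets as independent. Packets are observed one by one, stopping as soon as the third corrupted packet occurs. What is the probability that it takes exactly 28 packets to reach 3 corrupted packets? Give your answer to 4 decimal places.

0.0196

Y = trial on which the third success occurs; negative binomial, r=3, p=0.07.
P(Y=28) = C(27,2) · p^3 · (1−p)^25
= 351 · 0.000343 · 0.16296 = 0.019619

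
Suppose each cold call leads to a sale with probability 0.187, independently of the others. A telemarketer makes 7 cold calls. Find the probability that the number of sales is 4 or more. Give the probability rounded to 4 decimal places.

0.0264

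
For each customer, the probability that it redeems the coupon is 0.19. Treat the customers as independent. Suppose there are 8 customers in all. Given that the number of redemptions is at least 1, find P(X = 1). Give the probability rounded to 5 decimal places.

0.42682

X ~ Binomial(8, 0.19). Want P(X=1 | X≥1) = P(X=1) / P(X≥1).
P(X=1) = C(8,1)·0.19^1·0.81^7 = 0.3477272
P(X≥1) = 1 − 0.1853020 = 0.8146980
Ratio = 0.3477272 / 0.8146980 = 0.4268174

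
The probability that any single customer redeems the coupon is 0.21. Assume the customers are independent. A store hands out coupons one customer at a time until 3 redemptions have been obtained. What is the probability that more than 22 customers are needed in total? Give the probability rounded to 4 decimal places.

Needing more than 22 customers ⇔ fewer than 3 successes in the first 22. With X ~ Binomial(22, 0.21), P(Y > 22) = P(X ≤ 2).
  k=0: C(22,0)·0.21^0·0.79^22 = 0.005595
  k=1: C(22,1)·0.21^1·0.79^21 = 0.032720
  k=2: C(22,2)·0.21^2·0.79^20 = 0.091326
P(X ≤ 2) = 0.129640

0.1296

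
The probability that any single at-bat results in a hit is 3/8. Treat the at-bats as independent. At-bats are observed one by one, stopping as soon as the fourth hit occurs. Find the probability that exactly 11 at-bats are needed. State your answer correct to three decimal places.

0.088

Y = trial on which the fourth success occurs; negative binomial, r=4, p=0.375.
P(Y=11) = C(10,3) · p^4 · (1−p)^7
= 120 · 0.019775 · 0.037253 = 0.08840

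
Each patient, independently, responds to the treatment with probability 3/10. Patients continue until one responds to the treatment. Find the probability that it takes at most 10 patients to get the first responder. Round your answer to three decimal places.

0.972

Y = number of patients to the first success; geometric, p = 0.30.
P(Y ≤ 10) = 1 − (1−p)^10 = 1 − 0.02825 = 0.97175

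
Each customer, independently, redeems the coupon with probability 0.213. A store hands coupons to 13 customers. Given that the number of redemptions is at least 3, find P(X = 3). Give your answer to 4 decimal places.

0.4619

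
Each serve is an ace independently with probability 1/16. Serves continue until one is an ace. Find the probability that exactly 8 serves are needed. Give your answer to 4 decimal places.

Geometric (trials to first success), p = 0.0625.
P(Y = 8) = (1−p)^7 · p = 0.6365 · 0.0625 = 0.039781

0.0398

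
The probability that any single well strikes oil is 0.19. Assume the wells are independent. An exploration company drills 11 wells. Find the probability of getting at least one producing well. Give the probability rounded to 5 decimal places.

P(at least one) = 1 − P(none) = 1 − (1 − 0.19)^11
= 1 − 0.0984771 = 0.9015229

0.90152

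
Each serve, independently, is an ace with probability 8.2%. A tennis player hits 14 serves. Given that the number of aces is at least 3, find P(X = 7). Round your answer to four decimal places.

0.0005

X ~ Binomial(14, 0.082). Want P(X=7 | X≥3) = P(X=7) / P(X≥3).
P(X=7) = C(14,7)·0.082^7·0.918^7 = 0.000047
P(X≥3) = 1 − 0.301854 − 0.377482 − 0.219170 = 0.101493
Ratio = 0.000047 / 0.101493 = 0.000463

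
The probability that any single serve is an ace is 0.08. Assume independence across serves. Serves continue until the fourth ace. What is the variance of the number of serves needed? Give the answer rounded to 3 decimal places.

575.000

Y = total serves until the fourth success; negative binomial with r=4, p=0.08.
Var(Y) = r(1−p)/p² = 4·0.92 / 0.08² = 575.00000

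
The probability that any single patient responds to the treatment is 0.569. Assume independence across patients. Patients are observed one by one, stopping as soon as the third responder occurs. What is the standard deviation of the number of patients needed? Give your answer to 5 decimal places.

1.99842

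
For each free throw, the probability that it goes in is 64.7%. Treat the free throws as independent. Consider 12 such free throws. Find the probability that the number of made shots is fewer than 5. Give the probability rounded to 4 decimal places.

X ~ Binomial(12, 0.647); P(X ≤ 4) = Σ C(12,k) p^k (1−p)^(12−k) over k:
  k=0: C(12,0)·0.647^0·0.353^12 = 0.000004
  k=1: C(12,1)·0.647^1·0.353^11 = 0.000082
  k=2: C(12,2)·0.647^2·0.353^10 = 0.000830
  k=3: C(12,3)·0.647^3·0.353^9 = 0.005071
  k=4: C(12,4)·0.647^4·0.353^8 = 0.020913
Total = 0.026900

0.0269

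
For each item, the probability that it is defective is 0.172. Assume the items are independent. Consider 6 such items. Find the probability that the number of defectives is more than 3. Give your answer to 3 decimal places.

0.010

X ~ Binomial(6, 0.172); P(X ≥ 4) = Σ C(6,k) p^k (1−p)^(6−k) over k:
  k=4: C(6,4)·0.172^4·0.828^2 = 0.00900
  k=5: C(6,5)·0.172^5·0.828^1 = 0.00075
  k=6: C(6,6)·0.172^6·0.828^0 = 0.00003
Total = 0.00977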